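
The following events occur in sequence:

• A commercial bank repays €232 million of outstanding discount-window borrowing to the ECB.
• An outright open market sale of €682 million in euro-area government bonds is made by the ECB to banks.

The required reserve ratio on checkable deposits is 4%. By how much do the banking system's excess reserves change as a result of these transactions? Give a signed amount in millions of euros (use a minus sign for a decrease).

-€914 million

Discount-window repayment €232 million: reserves −€232M, deposits 0.
OMO sale (to banks) €682 million: reserves −€682M, deposits 0.
Totals: Δreserves = −€914M, Δdeposits = 0.
Δrequired reserves = 4% × 0 = 0.
Δexcess reserves = Δreserves − Δrequired = −€914M − (0) = -€914 million.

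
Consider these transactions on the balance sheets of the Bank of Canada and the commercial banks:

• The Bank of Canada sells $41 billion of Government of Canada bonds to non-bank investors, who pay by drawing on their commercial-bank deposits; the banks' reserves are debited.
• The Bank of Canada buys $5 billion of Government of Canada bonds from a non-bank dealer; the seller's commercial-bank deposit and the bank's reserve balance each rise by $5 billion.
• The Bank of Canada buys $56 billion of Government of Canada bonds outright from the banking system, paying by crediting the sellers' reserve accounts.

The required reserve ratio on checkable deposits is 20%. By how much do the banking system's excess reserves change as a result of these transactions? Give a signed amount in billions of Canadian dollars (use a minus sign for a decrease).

+$27.2 billion

Asset sale (to non-banks) $41 billion: reserves −$41B, deposits −$41B.
Asset purchase (from non-banks) $5 billion: reserves +$5B, deposits +$5B.
OMO purchase (from banks) $56 billion: reserves +$56B, deposits 0.
Totals: Δreserves = +$20B, Δdeposits = −$36B.
Δrequired reserves = 20% × −$36B = −$7.2B.
Δexcess reserves = Δreserves − Δrequired = +$20B − (−$7.2B) = +$27.2 billion.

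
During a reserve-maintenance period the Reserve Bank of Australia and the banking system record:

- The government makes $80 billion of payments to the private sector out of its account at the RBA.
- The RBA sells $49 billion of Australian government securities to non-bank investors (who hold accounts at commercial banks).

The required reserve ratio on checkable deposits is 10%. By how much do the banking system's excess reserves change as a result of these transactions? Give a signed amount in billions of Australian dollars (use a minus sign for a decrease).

+$27.9 billion

Government spending $80 billion: reserves +$80B, deposits +$80B.
Asset sale (to non-banks) $49 billion: reserves −$49B, deposits −$49B.
Totals: Δreserves = +$31B, Δdeposits = +$31B.
Δrequired reserves = 10% × +$31B = +$3.1B.
Δexcess reserves = Δreserves − Δrequired = +$31B − (+$3.1B) = +$27.9 billion.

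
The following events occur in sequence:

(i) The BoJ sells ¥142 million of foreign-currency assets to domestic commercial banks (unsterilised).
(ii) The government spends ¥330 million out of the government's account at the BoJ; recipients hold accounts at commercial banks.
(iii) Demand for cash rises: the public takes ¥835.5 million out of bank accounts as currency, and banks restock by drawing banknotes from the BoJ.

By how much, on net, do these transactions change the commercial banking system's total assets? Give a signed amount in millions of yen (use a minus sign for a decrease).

BoJ balance sheet:
  Assets:      Foreign assets −¥142M
  Liabilities: Bank reserves −¥647.5M, Currency in circulation +¥835.5M, Government deposits −¥330M
Commercial banking system:
  Assets:      Reserves at CB −¥647.5M, Foreign assets +¥142M
  Liabilities: Checkable deposits −¥505.5M
Change in total bank assets = -¥505.5 million.

-¥505.5 million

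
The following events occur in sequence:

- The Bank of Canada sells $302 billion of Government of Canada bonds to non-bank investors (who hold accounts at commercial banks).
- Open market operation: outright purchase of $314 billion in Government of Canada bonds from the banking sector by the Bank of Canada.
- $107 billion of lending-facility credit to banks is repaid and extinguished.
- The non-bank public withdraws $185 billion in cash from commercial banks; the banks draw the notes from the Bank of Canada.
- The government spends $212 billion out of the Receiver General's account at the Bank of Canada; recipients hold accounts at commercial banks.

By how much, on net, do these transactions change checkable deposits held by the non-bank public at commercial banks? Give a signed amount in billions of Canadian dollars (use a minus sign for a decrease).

-$275 billion

Asset sale (to non-banks) $302 billion: non-bank counterparties' bank balances fall → −$302B.
OMO purchase (from banks) $314 billion: the counterparty is a bank, so public deposits are unchanged → 0.
Discount-window repayment $107 billion: the counterparty is a bank, so public deposits are unchanged → 0.
Currency withdrawal $185 billion: non-bank counterparties' bank balances fall → −$185B.
Government spending $212 billion: non-bank counterparties' bank balances rise → +$212B.
Net: −302 + 0 + 0 − 185 + 212 = -$275 billion.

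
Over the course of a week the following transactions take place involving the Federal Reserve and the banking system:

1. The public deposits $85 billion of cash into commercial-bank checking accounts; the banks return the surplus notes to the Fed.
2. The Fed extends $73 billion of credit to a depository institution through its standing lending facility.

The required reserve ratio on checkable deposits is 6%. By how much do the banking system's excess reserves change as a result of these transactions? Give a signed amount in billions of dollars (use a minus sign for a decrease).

+$152.9 billion

Currency deposit $85 billion: reserves +$85B, deposits +$85B.
Discount-window loan $73 billion: reserves +$73B, deposits 0.
Totals: Δreserves = +$158B, Δdeposits = +$85B.
Δrequired reserves = 6% × +$85B = +$5.1B.
Δexcess reserves = Δreserves − Δrequired = +$158B − (+$5.1B) = +$152.9 billion.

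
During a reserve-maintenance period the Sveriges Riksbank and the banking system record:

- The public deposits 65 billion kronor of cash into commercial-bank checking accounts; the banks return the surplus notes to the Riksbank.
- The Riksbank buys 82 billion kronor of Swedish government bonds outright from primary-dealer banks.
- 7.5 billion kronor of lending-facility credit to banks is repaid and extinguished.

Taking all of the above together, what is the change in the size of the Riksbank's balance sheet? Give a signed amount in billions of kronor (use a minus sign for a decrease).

+74.5 billion

Riksbank balance sheet:
  Assets:      Securities +82B, Loans to banks −7.5B
  Liabilities: Bank reserves +139.5B, Currency in circulation −65B
Commercial banking system:
  Assets:      Reserves at CB +139.5B, Securities −82B
  Liabilities: Checkable deposits +65B, Borrowings from CB −7.5B
Change in total Riksbank assets = +74.5 billion.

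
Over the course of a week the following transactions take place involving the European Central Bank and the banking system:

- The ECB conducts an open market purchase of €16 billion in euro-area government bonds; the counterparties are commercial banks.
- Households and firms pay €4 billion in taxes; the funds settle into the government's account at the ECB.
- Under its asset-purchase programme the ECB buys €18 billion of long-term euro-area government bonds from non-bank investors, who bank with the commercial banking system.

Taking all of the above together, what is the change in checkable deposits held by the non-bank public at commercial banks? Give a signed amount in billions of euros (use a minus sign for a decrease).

ECB balance sheet:
  Assets:      Securities +€34B
  Liabilities: Bank reserves +€30B, Government deposits +€4B
Commercial banking system:
  Assets:      Reserves at CB +€30B, Securities −€16B
  Liabilities: Checkable deposits +€14B
So the change in checkable deposits held by the non-bank public at commercial banks is +€14 billion.

+€14 billion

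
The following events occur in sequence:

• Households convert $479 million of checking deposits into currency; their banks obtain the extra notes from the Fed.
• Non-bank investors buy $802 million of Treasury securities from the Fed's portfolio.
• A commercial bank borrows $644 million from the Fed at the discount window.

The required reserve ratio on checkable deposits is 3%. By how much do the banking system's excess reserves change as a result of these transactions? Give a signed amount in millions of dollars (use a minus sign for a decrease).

Currency withdrawal $479 million: reserves −$479M, deposits −$479M.
Asset sale (to non-banks) $802 million: reserves −$802M, deposits −$802M.
Discount-window loan $644 million: reserves +$644M, deposits 0.
Totals: Δreserves = −$637M, Δdeposits = −$1281M.
Δrequired reserves = 3% × −$1281M = −$38.43M.
Δexcess reserves = Δreserves − Δrequired = −$637M − (−$38.43M) = -$598.57 million.

-$598.57 million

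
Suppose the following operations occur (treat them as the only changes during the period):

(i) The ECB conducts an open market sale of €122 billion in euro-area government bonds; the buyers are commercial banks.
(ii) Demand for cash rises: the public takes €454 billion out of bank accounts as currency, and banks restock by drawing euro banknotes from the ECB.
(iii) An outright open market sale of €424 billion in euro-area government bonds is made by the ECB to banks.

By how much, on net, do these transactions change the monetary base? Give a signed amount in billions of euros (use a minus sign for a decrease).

-€546 billion

ECB balance sheet:
  Assets:      Securities −€546B
  Liabilities: Bank reserves −€1000B, Currency in circulation +€454B
Commercial banking system:
  Assets:      Reserves at CB −€1000B, Securities +€546B
  Liabilities: Checkable deposits −€454B
Monetary base = currency + reserves: +€454B + (−€1000B) = -€546 billion.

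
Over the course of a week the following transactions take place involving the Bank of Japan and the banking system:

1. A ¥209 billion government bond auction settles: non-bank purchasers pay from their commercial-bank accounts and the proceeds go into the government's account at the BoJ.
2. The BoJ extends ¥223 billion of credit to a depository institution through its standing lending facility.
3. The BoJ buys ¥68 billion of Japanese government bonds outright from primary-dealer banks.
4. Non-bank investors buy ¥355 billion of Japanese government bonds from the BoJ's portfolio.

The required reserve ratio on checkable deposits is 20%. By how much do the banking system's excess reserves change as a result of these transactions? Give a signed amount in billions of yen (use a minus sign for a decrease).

Government account inflow ¥209 billion: reserves −¥209B, deposits −¥209B.
Discount-window loan ¥223 billion: reserves +¥223B, deposits 0.
OMO purchase (from banks) ¥68 billion: reserves +¥68B, deposits 0.
Asset sale (to non-banks) ¥355 billion: reserves −¥355B, deposits −¥355B.
Totals: Δreserves = −¥273B, Δdeposits = −¥564B.
Δrequired reserves = 20% × −¥564B = −¥112.8B.
Δexcess reserves = Δreserves − Δrequired = −¥273B − (−¥112.8B) = -¥160.2 billion.

-¥160.2 billion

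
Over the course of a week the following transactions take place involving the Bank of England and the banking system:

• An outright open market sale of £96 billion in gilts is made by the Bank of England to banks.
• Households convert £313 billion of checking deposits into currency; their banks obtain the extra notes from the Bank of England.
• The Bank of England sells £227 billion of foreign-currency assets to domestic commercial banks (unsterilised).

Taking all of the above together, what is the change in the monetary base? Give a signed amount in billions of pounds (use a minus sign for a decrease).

OMO sale (to banks) £96 billion: Bank of England balance sheet contracts → −£96B.
Currency withdrawal £313 billion: just a shift between currency and reserves — both are base money → 0.
FX sale £227 billion: Bank of England balance sheet contracts → −£227B.
Net: −96 + 0 − 227 = -£323 billion.

-£323 billion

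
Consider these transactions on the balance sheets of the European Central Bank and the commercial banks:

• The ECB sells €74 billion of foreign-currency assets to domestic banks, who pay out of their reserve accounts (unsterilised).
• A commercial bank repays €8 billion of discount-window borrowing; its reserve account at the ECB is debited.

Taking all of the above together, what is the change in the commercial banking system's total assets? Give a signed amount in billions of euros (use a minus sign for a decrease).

-€8 billion

FX sale €74 billion: just an asset swap on bank balance sheets → 0.
Discount-window repayment €8 billion: bank balance sheets shrink → −€8B.
Net: 0 − 8 = -€8 billion.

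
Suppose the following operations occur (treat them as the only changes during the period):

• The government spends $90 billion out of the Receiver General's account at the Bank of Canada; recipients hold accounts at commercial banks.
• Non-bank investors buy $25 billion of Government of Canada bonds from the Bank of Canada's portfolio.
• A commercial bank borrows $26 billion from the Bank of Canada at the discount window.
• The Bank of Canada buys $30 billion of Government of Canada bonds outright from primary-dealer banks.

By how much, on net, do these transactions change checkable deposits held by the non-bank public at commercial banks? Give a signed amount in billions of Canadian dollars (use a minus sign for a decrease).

+$65 billion

Bank of Canada balance sheet:
  Assets:      Securities +$5B, Loans to banks +$26B
  Liabilities: Bank reserves +$121B, Government deposits −$90B
Commercial banking system:
  Assets:      Reserves at CB +$121B, Securities −$30B
  Liabilities: Checkable deposits +$65B, Borrowings from CB +$26B
So the change in checkable deposits held by the non-bank public at commercial banks is +$65 billion.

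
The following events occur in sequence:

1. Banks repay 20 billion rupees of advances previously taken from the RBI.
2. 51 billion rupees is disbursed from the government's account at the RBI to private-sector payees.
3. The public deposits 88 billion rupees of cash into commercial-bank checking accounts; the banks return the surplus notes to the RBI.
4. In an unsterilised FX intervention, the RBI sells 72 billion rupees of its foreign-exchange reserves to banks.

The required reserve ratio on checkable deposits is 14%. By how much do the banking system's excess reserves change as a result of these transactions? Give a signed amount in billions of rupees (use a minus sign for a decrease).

+27.54 billion

Discount-window repayment 20 billion rupees: reserves −20B, deposits 0.
Government spending 51 billion rupees: reserves +51B, deposits +51B.
Currency deposit 88 billion rupees: reserves +88B, deposits +88B.
FX sale 72 billion rupees: reserves −72B, deposits 0.
Totals: Δreserves = +47B, Δdeposits = +139B.
Δrequired reserves = 14% × +139B = +19.46B.
Δexcess reserves = Δreserves − Δrequired = +47B − (+19.46B) = +27.54 billion.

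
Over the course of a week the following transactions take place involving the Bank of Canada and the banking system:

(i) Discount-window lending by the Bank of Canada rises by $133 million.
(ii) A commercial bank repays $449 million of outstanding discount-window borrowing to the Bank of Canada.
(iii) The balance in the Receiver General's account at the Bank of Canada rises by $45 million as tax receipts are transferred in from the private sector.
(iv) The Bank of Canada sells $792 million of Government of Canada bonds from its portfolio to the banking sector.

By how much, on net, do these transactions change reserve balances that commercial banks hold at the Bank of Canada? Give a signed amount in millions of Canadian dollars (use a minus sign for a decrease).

Discount-window loan $133 million: the loan is credited to the bank's reserve account → +$133M.
Discount-window repayment $449 million: repayment is debited from reserves → −$449M.
Government account inflow $45 million: funds move from bank reserves into the government account → −$45M.
OMO sale (to banks) $792 million: the buying banks pay out of their reserve balances → −$792M.
Net: 133 − 449 − 45 − 792 = -$1153 million.

-$1153 million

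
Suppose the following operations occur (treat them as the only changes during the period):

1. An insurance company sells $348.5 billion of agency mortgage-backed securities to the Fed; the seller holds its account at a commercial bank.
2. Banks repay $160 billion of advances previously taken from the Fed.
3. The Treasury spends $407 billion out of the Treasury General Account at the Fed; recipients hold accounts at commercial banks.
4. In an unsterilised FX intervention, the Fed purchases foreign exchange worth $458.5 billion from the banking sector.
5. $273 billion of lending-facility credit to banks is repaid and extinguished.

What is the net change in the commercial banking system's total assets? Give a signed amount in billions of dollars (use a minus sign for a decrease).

+$322.5 billion

Fed balance sheet:
  Assets:      Securities +$348.5B, Loans to banks −$433B, Foreign assets +$458.5B
  Liabilities: Bank reserves +$781B, Government deposits −$407B
Commercial banking system:
  Assets:      Reserves at CB +$781B, Foreign assets −$458.5B
  Liabilities: Checkable deposits +$755.5B, Borrowings from CB −$433B
Change in total bank assets = +$322.5 billion.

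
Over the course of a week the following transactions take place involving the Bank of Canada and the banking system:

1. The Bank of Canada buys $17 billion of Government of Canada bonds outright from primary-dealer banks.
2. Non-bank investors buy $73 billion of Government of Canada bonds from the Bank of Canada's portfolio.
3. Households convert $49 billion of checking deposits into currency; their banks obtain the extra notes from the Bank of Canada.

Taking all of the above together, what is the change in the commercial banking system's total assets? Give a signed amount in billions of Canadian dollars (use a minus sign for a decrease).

-$122 billion

OMO purchase (from banks) $17 billion: just an asset swap on bank balance sheets → 0.
Asset sale (to non-banks) $73 billion: bank balance sheets shrink → −$73B.
Currency withdrawal $49 billion: bank balance sheets shrink → −$49B.
Net: 0 − 73 − 49 = -$122 billion.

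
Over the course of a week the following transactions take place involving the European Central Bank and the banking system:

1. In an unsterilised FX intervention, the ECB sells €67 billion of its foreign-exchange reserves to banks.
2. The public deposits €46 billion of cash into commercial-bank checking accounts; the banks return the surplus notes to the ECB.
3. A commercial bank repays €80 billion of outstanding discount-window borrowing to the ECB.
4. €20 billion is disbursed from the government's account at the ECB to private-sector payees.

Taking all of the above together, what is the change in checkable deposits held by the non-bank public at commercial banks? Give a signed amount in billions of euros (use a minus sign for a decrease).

ECB balance sheet:
  Assets:      Loans to banks −€80B, Foreign assets −€67B
  Liabilities: Bank reserves −€81B, Currency in circulation −€46B, Government deposits −€20B
Commercial banking system:
  Assets:      Reserves at CB −€81B, Foreign assets +€67B
  Liabilities: Checkable deposits +€66B, Borrowings from CB −€80B
So the change in checkable deposits held by the non-bank public at commercial banks is +€66 billion.

+€66 billion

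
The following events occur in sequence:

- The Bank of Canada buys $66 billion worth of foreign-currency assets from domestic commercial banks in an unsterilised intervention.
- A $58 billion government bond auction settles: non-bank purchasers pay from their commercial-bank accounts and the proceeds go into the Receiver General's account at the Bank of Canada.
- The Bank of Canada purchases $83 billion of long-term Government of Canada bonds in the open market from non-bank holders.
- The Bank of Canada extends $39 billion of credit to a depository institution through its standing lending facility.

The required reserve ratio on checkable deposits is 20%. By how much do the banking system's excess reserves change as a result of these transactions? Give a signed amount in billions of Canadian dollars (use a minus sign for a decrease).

+$125 billion

FX purchase $66 billion: reserves +$66B, deposits 0.
Government account inflow $58 billion: reserves −$58B, deposits −$58B.
Asset purchase (from non-banks) $83 billion: reserves +$83B, deposits +$83B.
Discount-window loan $39 billion: reserves +$39B, deposits 0.
Totals: Δreserves = +$130B, Δdeposits = +$25B.
Δrequired reserves = 20% × +$25B = +$5B.
Δexcess reserves = Δreserves − Δrequired = +$130B − (+$5B) = +$125 billion.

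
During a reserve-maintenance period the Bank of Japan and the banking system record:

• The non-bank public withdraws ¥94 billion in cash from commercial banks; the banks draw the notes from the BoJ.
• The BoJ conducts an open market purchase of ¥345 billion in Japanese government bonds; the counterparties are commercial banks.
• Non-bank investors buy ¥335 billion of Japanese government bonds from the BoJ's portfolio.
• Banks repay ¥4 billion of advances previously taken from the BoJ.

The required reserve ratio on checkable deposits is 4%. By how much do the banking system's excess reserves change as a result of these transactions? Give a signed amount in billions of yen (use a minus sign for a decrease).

Currency withdrawal ¥94 billion: reserves −¥94B, deposits −¥94B.
OMO purchase (from banks) ¥345 billion: reserves +¥345B, deposits 0.
Asset sale (to non-banks) ¥335 billion: reserves −¥335B, deposits −¥335B.
Discount-window repayment ¥4 billion: reserves −¥4B, deposits 0.
Totals: Δreserves = −¥88B, Δdeposits = −¥429B.
Δrequired reserves = 4% × −¥429B = −¥17.16B.
Δexcess reserves = Δreserves − Δrequired = −¥88B − (−¥17.16B) = -¥70.84 billion.

-¥70.84 billion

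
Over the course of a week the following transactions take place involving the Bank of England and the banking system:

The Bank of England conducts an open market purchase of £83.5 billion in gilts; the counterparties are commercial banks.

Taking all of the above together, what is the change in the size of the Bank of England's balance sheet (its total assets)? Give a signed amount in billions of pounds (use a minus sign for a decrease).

+£83.5 billion

Bank of England balance sheet:
  Assets:      Securities +£83.5B
  Liabilities: Bank reserves +£83.5B
Change in total Bank of England assets = +£83.5 billion.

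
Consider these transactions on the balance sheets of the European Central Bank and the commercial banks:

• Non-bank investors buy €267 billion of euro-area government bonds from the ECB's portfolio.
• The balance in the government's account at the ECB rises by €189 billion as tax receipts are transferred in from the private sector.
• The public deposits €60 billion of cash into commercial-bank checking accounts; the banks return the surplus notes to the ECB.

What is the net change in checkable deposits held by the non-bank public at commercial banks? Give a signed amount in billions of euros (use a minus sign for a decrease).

Asset sale (to non-banks) €267 billion: non-bank counterparties' bank balances fall → −€267B.
Government account inflow €189 billion: non-bank counterparties' bank balances fall → −€189B.
Currency deposit €60 billion: non-bank counterparties' bank balances rise → +€60B.
Net: −267 − 189 + 60 = -€396 billion.

-€396 billion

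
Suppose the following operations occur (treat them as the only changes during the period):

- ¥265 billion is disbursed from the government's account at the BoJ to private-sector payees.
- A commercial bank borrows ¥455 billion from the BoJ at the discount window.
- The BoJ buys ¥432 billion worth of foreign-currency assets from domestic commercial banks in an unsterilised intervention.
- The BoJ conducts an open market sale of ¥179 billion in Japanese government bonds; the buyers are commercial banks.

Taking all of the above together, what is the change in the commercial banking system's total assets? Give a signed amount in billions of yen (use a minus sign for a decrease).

BoJ balance sheet:
  Assets:      Securities −¥179B, Loans to banks +¥455B, Foreign assets +¥432B
  Liabilities: Bank reserves +¥973B, Government deposits −¥265B
Commercial banking system:
  Assets:      Reserves at CB +¥973B, Securities +¥179B, Foreign assets −¥432B
  Liabilities: Checkable deposits +¥265B, Borrowings from CB +¥455B
Change in total bank assets = +¥720 billion.

+¥720 billion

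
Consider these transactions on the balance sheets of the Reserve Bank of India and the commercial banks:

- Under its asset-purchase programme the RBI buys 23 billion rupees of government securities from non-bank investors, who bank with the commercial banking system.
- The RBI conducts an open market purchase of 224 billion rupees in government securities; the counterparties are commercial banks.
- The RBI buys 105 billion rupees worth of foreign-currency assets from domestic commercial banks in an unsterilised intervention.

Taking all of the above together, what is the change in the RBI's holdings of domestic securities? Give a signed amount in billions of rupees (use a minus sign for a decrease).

+247 billion

RBI balance sheet:
  Assets:      Securities +247B, Foreign assets +105B
  Liabilities: Bank reserves +352B
Commercial banking system:
  Assets:      Reserves at CB +352B, Securities −224B, Foreign assets −105B
  Liabilities: Checkable deposits +23B
So the change in the RBI's holdings of domestic securities is +247 billion.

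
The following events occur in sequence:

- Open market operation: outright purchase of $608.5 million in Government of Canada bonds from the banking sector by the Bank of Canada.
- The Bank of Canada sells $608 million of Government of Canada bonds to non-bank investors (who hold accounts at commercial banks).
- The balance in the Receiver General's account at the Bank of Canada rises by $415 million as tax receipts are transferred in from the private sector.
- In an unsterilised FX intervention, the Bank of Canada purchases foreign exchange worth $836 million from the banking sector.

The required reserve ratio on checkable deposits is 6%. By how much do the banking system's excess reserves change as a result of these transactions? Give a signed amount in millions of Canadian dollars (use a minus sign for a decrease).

+$482.88 million

OMO purchase (from banks) $608.5 million: reserves +$608.5M, deposits 0.
Asset sale (to non-banks) $608 million: reserves −$608M, deposits −$608M.
Government account inflow $415 million: reserves −$415M, deposits −$415M.
FX purchase $836 million: reserves +$836M, deposits 0.
Totals: Δreserves = +$421.5M, Δdeposits = −$1023M.
Δrequired reserves = 6% × −$1023M = −$61.38M.
Δexcess reserves = Δreserves − Δrequired = +$421.5M − (−$61.38M) = +$482.88 million.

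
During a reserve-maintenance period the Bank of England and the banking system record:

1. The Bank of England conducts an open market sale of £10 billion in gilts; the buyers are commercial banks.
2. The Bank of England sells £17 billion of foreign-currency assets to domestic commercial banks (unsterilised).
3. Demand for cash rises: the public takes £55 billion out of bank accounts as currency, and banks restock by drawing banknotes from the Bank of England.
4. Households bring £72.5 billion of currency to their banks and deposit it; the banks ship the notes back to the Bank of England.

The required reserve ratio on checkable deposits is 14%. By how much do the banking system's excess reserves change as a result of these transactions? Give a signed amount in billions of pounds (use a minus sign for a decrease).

OMO sale (to banks) £10 billion: reserves −£10B, deposits 0.
FX sale £17 billion: reserves −£17B, deposits 0.
Currency withdrawal £55 billion: reserves −£55B, deposits −£55B.
Currency deposit £72.5 billion: reserves +£72.5B, deposits +£72.5B.
Totals: Δreserves = −£9.5B, Δdeposits = +£17.5B.
Δrequired reserves = 14% × +£17.5B = +£2.45B.
Δexcess reserves = Δreserves − Δrequired = −£9.5B − (+£2.45B) = -£11.95 billion.

-£11.95 billion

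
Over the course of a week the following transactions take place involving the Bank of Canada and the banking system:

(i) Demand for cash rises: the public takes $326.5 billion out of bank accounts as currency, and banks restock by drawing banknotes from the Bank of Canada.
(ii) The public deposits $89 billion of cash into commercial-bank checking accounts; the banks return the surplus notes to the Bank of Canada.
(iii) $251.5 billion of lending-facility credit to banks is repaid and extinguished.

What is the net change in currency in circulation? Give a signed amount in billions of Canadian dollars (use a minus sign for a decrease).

+$237.5 billion

Bank of Canada balance sheet:
  Assets:      Loans to banks −$251.5B
  Liabilities: Bank reserves −$489B, Currency in circulation +$237.5B
Commercial banking system:
  Assets:      Reserves at CB −$489B
  Liabilities: Checkable deposits −$237.5B, Borrowings from CB −$251.5B
So the change in currency in circulation is +$237.5 billion.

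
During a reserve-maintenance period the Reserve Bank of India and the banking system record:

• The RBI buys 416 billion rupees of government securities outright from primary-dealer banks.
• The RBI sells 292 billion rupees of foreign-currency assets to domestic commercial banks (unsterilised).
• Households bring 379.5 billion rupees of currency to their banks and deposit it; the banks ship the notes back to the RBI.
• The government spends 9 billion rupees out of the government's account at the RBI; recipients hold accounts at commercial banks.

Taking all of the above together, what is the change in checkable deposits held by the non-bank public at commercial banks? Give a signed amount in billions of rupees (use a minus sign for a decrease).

RBI balance sheet:
  Assets:      Securities +416B, Foreign assets −292B
  Liabilities: Bank reserves +512.5B, Currency in circulation −379.5B, Government deposits −9B
Commercial banking system:
  Assets:      Reserves at CB +512.5B, Securities −416B, Foreign assets +292B
  Liabilities: Checkable deposits +388.5B
So the change in checkable deposits held by the non-bank public at commercial banks is +388.5 billion.

+388.5 billion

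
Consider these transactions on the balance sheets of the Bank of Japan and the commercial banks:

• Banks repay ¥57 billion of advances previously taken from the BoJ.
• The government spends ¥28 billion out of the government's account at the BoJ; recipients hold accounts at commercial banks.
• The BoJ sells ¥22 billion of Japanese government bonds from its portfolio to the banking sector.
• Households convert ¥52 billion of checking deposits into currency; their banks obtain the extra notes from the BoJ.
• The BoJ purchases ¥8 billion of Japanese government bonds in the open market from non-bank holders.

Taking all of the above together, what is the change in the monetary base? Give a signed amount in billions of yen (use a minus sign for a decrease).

-¥43 billion

Discount-window repayment ¥57 billion: BoJ balance sheet contracts → −¥57B.
Government spending ¥28 billion: a non-base liability converts back to reserves → +¥28B.
OMO sale (to banks) ¥22 billion: BoJ balance sheet contracts → −¥22B.
Currency withdrawal ¥52 billion: just a shift between currency and reserves — both are base money → 0.
Asset purchase (from non-banks) ¥8 billion: BoJ balance sheet expands → +¥8B.
Net: −57 + 28 − 22 + 0 + 8 = -¥43 billion.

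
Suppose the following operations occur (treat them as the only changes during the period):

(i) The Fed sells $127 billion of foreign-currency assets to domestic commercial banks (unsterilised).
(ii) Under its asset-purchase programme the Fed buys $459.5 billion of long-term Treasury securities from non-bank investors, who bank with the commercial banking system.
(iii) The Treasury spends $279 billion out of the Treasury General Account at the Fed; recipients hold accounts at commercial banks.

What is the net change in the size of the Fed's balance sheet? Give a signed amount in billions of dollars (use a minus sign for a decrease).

+$332.5 billion

FX sale $127 billion: a Fed asset is shed → −$127B.
Asset purchase (from non-banks) $459.5 billion: a Fed asset is acquired → +$459.5B.
Government spending $279 billion: only the composition of liabilities changes → 0.
Net: −127 + 459.5 + 0 = +$332.5 billion.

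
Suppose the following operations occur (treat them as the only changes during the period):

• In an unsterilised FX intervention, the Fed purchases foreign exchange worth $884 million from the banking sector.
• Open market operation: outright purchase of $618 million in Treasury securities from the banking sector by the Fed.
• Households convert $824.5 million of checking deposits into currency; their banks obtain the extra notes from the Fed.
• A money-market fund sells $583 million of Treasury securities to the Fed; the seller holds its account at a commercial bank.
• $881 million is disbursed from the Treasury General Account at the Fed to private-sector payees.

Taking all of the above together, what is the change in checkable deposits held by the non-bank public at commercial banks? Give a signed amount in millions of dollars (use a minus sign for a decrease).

FX purchase $884 million: the counterparty is a bank, so public deposits are unchanged → 0.
OMO purchase (from banks) $618 million: the counterparty is a bank, so public deposits are unchanged → 0.
Currency withdrawal $824.5 million: non-bank counterparties' bank balances fall → −$824.5M.
Asset purchase (from non-banks) $583 million: non-bank counterparties' bank balances rise → +$583M.
Government spending $881 million: non-bank counterparties' bank balances rise → +$881M.
Net: 0 + 0 − 824.5 + 583 + 881 = +$639.5 million.

+$639.5 million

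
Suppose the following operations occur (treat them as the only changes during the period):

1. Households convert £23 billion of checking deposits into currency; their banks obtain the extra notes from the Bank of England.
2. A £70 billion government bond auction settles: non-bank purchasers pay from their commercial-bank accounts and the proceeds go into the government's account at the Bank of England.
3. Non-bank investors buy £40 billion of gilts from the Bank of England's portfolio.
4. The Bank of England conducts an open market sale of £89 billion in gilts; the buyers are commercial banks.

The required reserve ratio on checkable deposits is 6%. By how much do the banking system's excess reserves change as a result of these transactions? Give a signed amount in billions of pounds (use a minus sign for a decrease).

Currency withdrawal £23 billion: reserves −£23B, deposits −£23B.
Government account inflow £70 billion: reserves −£70B, deposits −£70B.
Asset sale (to non-banks) £40 billion: reserves −£40B, deposits −£40B.
OMO sale (to banks) £89 billion: reserves −£89B, deposits 0.
Totals: Δreserves = −£222B, Δdeposits = −£133B.
Δrequired reserves = 6% × −£133B = −£7.98B.
Δexcess reserves = Δreserves − Δrequired = −£222B − (−£7.98B) = -£214.02 billion.

-£214.02 billion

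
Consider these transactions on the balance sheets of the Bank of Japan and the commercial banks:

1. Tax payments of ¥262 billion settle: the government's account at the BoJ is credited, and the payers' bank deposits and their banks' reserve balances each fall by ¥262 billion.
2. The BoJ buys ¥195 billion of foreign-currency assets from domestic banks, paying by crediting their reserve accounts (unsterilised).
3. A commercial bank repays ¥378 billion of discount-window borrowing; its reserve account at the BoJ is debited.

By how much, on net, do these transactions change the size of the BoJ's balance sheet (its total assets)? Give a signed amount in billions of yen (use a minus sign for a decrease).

-¥183 billion

Government account inflow ¥262 billion: only the composition of liabilities changes → 0.
FX purchase ¥195 billion: a BoJ asset is acquired → +¥195B.
Discount-window repayment ¥378 billion: a BoJ asset is shed → −¥378B.
Net: 0 + 195 − 378 = -¥183 billion.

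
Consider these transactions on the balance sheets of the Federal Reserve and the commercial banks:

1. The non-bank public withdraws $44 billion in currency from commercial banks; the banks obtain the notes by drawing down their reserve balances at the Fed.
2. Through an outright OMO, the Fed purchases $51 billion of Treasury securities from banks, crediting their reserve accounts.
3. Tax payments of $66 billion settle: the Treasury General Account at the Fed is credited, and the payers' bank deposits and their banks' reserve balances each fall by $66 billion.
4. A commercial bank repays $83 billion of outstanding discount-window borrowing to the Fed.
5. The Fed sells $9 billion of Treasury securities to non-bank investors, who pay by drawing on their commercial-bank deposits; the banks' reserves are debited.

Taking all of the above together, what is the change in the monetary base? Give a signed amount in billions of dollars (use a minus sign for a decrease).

Currency withdrawal $44 billion: just a shift between currency and reserves — both are base money → 0.
OMO purchase (from banks) $51 billion: Fed balance sheet expands → +$51B.
Government account inflow $66 billion: reserves shift to a non-base liability → −$66B.
Discount-window repayment $83 billion: Fed balance sheet contracts → −$83B.
Asset sale (to non-banks) $9 billion: Fed balance sheet contracts → −$9B.
Net: 0 + 51 − 66 − 83 − 9 = -$107 billion.

-$107 billion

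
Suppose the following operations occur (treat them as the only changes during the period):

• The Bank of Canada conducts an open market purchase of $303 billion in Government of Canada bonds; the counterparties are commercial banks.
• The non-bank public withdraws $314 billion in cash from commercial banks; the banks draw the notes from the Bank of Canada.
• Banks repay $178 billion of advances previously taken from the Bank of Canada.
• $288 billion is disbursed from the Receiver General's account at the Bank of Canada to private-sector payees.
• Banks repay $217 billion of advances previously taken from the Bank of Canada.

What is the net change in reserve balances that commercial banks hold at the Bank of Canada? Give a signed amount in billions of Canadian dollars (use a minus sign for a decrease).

-$118 billion

OMO purchase (from banks) $303 billion: the Bank of Canada pays by crediting reserve accounts → +$303B.
Currency withdrawal $314 billion: banks swap reserves for currency → −$314B.
Discount-window repayment $178 billion: repayment is debited from reserves → −$178B.
Government spending $288 billion: government payments flow into bank reserve accounts → +$288B.
Discount-window repayment $217 billion: repayment is debited from reserves → −$217B.
Net: 303 − 314 − 178 + 288 − 217 = -$118 billion.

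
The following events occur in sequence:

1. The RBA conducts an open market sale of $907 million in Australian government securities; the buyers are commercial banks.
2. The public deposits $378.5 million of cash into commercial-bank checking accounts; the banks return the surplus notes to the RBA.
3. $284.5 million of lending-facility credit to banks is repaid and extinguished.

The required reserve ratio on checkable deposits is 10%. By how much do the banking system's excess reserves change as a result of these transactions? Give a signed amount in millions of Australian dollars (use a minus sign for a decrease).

OMO sale (to banks) $907 million: reserves −$907M, deposits 0.
Currency deposit $378.5 million: reserves +$378.5M, deposits +$378.5M.
Discount-window repayment $284.5 million: reserves −$284.5M, deposits 0.
Totals: Δreserves = −$813M, Δdeposits = +$378.5M.
Δrequired reserves = 10% × +$378.5M = +$37.85M.
Δexcess reserves = Δreserves − Δrequired = −$813M − (+$37.85M) = -$850.85 million.

-$850.85 million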